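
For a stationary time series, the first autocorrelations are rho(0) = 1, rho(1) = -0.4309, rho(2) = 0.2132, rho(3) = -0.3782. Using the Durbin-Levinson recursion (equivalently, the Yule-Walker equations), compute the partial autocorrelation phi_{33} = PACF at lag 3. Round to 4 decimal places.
\phi_{33} = -0.3379

The PACF at lag k is phi_{kk}, the last component of the solution
to the Yule-Walker system G_k phi = r_k where
  (G_k)_{ij} = rho(|i - j|), (r_k)_i = rho(i), i,j = 1..k.
Equivalently, Durbin-Levinson gives phi_{kk} iteratively:
  phi_{11} = rho(1)
  phi_{kk} = [rho(k) - sum_{j=1..k-1} phi_{k-1,j} rho(k-j)]
            / [1 - sum_{j=1..k-1} phi_{k-1,j} rho(j)],
  phi_{k,j} = phi_{k-1,j} - phi_{kk} phi_{k-1,k-j},  j = 1..k-1.
Step k = 1:
  phi_11 = rho(1) = -0.4309.
Step k = 2:
  phi_22 = [rho(2) - phi_11 rho(1)] / [1 - phi_11 rho(1)] = [0.2132 - (-0.4309)(-0.4309)] / [1 - (-0.4309)(-0.4309)]
         = 0.02752519 / 0.81432519 = 0.033801.
  Update: phi_21 = phi_11 - phi_22 phi_11 = -0.4309 - (0.033801)(-0.4309) = -0.416335.
Step k = 3:
  phi_33 = [rho(3) - phi_21 rho(2) - phi_22 rho(1)] / [1 - phi_21 rho(1) - phi_22 rho(2)]
    numerator   = -0.3782 - (-0.416335)(0.2132) - (0.033801)(-0.4309) = -0.27487242
    denominator = 1 - (-0.416335)(-0.4309) - (0.033801)(0.2132) = 0.8133948
  phi_33 = -0.27487242 / 0.8133948 = -0.3379.
Therefore phi_{33} = -0.3379.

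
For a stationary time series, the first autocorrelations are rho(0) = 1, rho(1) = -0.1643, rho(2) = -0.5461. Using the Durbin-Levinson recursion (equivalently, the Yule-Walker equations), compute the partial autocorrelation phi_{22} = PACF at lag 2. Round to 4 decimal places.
\phi_{22} = -0.5890

The PACF at lag k is phi_{kk}, the last component of the solution
to the Yule-Walker system G_k phi = r_k where
  (G_k)_{ij} = rho(|i - j|), (r_k)_i = rho(i), i,j = 1..k.
Equivalently, Durbin-Levinson gives phi_{kk} iteratively:
  phi_{11} = rho(1)
  phi_{kk} = [rho(k) - sum_{j=1..k-1} phi_{k-1,j} rho(k-j)]
            / [1 - sum_{j=1..k-1} phi_{k-1,j} rho(j)],
  phi_{k,j} = phi_{k-1,j} - phi_{kk} phi_{k-1,k-j},  j = 1..k-1.
Step k = 1:
  phi_11 = rho(1) = -0.1643.
Step k = 2:
  phi_22 = [rho(2) - phi_11 rho(1)] / [1 - phi_11 rho(1)] = [-0.5461 - (-0.1643)(-0.1643)] / [1 - (-0.1643)(-0.1643)]
         = -0.57309449 / 0.97300551 = -0.589.
Therefore phi_{22} = -0.5890.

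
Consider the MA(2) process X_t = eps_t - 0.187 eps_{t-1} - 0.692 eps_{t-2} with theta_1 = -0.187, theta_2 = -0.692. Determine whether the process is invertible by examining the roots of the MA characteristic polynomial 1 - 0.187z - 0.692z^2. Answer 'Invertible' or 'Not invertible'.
\text{Invertible}

The MA(q) characteristic polynomial is P(z) = 1 - 0.187z - 0.692z^2.
Invertibility requires all roots to lie outside the unit circle, i.e. |z| > 1 for every root.
Set 1 + (-0.187) z + (-0.692) z^2 = 0, i.e. a z^2 + b z + c = 0 with a = -0.692, b = -0.187, c = 1.
Discriminant D = b^2 - 4ac = (-0.187)^2 - 4*(-0.692)*1 = 0.034969 - (-2.768) = 2.802969.
D >= 0, so the roots are real: z = (-b +/- sqrt(D)) / (2a) = (0.187 +/- 1.674207) / (-1.384).
  z_1 = (0.187 + 1.674207) / (-1.384) = -1.3448,   |z_1| = 1.3448.
  z_2 = (0.187 - 1.674207) / (-1.384) = 1.0746,   |z_2| = 1.0746.
Moduli of all roots: 1.3448, 1.0746.
All moduli strictly greater than 1? Yes.
Verdict: Invertible.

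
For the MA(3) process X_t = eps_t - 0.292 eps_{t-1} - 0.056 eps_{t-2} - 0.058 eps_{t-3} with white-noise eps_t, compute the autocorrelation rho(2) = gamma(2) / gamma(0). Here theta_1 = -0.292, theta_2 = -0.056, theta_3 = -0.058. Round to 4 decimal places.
\rho(2) = -0.0358

For an MA(q) process with theta_0 = 1, the autocovariance is
  gamma(k) = sigma^2 * sum_{i=0..q-k} theta_i * theta_{i+k},
and rho(k) = gamma(k) / gamma(0). Sigma^2 cancels.
  numerator   = (1)*(-0.056) + (-0.292)*(-0.058) = -0.039064.
  denominator = (1)^2 + (-0.292)^2 + (-0.056)^2 + (-0.058)^2 = 1.091764.
  rho(2) = -0.039064 / 1.091764 = -0.0358.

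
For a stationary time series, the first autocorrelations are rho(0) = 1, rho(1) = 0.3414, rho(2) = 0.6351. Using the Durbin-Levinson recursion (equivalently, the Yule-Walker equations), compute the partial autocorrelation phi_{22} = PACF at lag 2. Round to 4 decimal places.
\phi_{22} = 0.5870

The PACF at lag k is phi_{kk}, the last component of the solution
to the Yule-Walker system G_k phi = r_k where
  (G_k)_{ij} = rho(|i - j|), (r_k)_i = rho(i), i,j = 1..k.
Equivalently, Durbin-Levinson gives phi_{kk} iteratively:
  phi_{11} = rho(1)
  phi_{kk} = [rho(k) - sum_{j=1..k-1} phi_{k-1,j} rho(k-j)]
            / [1 - sum_{j=1..k-1} phi_{k-1,j} rho(j)],
  phi_{k,j} = phi_{k-1,j} - phi_{kk} phi_{k-1,k-j},  j = 1..k-1.
Step k = 1:
  phi_11 = rho(1) = 0.3414.
Step k = 2:
  phi_22 = [rho(2) - phi_11 rho(1)] / [1 - phi_11 rho(1)] = [0.6351 - (0.3414)(0.3414)] / [1 - (0.3414)(0.3414)]
         = 0.51854604 / 0.88344604 = 0.587.
Therefore phi_{22} = 0.5870.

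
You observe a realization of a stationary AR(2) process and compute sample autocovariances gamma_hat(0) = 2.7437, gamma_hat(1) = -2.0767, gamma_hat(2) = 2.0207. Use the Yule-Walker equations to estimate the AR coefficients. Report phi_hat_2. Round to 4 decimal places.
\hat\phi_{2} = 0.3830

The Yule-Walker equations for an AR(p) process read, in matrix form,
  Gamma_p phi = r_p,   with   (Gamma_p)_{ij} = gamma(|i - j|),
                       (r_p)_i = gamma(i),   i,j = 1..p.
Substitute the sample gammas (Toeplitz matrix and right-hand side of size 2):
  Gamma_p = [[2.7437, -2.0767], [-2.0767, 2.7437]]
  r_p     = [-2.0767, 2.0207]
Written out:
  2.7437 phi_1 - 2.0767 phi_2 = -2.0767
  -2.0767 phi_1 + 2.7437 phi_2 = 2.0207
Solve by Cramer's rule:
  det = gamma(0)^2 - gamma(1)^2 = (2.7437)^2 - (-2.0767)^2 = 7.52788969 - 4.31268289 = 3.2152068
  phi_hat_1 = [gamma(1) gamma(0) - gamma(1) gamma(2)] / det = [(-2.0767)(2.7437) - (-2.0767)(2.0207)] / 3.2152068 = -1.5014541 / 3.2152068 = -0.467
  phi_hat_2 = [gamma(0) gamma(2) - gamma(1)^2] / det = [(2.7437)(2.0207) - (-2.0767)^2] / 3.2152068 = 1.2315117 / 3.2152068 = 0.383
So phi_hat = [-0.4670, 0.3830].
Therefore phi_hat_2 = 0.3830.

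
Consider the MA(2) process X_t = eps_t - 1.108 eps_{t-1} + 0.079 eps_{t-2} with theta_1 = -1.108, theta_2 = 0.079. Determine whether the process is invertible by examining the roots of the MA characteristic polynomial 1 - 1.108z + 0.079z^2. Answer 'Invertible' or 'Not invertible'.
\text{Not invertible}

The MA(q) characteristic polynomial is P(z) = 1 - 1.108z + 0.079z^2.
Invertibility requires all roots to lie outside the unit circle, i.e. |z| > 1 for every root.
Set 1 + (-1.108) z + (0.079) z^2 = 0, i.e. a z^2 + b z + c = 0 with a = 0.079, b = -1.108, c = 1.
Discriminant D = b^2 - 4ac = (-1.108)^2 - 4*(0.079)*1 = 1.227664 - (0.316) = 0.911664.
D >= 0, so the roots are real: z = (-b +/- sqrt(D)) / (2a) = (1.108 +/- 0.954811) / (0.158).
  z_1 = (1.108 + 0.954811) / (0.158) = 13.0558,   |z_1| = 13.0558.
  z_2 = (1.108 - 0.954811) / (0.158) = 0.9696,   |z_2| = 0.9696.
Moduli of all roots: 13.0558, 0.9696.
All moduli strictly greater than 1? No.
Verdict: Not invertible.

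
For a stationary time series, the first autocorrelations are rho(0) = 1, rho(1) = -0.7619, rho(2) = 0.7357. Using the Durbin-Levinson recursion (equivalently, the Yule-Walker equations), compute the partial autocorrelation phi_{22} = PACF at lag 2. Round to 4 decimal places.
\phi_{22} = 0.3700

The PACF at lag k is phi_{kk}, the last component of the solution
to the Yule-Walker system G_k phi = r_k where
  (G_k)_{ij} = rho(|i - j|), (r_k)_i = rho(i), i,j = 1..k.
Equivalently, Durbin-Levinson gives phi_{kk} iteratively:
  phi_{11} = rho(1)
  phi_{kk} = [rho(k) - sum_{j=1..k-1} phi_{k-1,j} rho(k-j)]
            / [1 - sum_{j=1..k-1} phi_{k-1,j} rho(j)],
  phi_{k,j} = phi_{k-1,j} - phi_{kk} phi_{k-1,k-j},  j = 1..k-1.
Step k = 1:
  phi_11 = rho(1) = -0.7619.
Step k = 2:
  phi_22 = [rho(2) - phi_11 rho(1)] / [1 - phi_11 rho(1)] = [0.7357 - (-0.7619)(-0.7619)] / [1 - (-0.7619)(-0.7619)]
         = 0.15520839 / 0.41950839 = 0.37.
Therefore phi_{22} = 0.3700.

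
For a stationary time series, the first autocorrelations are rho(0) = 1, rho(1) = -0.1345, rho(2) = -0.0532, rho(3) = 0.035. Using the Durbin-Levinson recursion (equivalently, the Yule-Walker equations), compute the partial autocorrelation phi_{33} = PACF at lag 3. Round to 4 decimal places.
\phi_{33} = 0.0180

The PACF at lag k is phi_{kk}, the last component of the solution
to the Yule-Walker system G_k phi = r_k where
  (G_k)_{ij} = rho(|i - j|), (r_k)_i = rho(i), i,j = 1..k.
Equivalently, Durbin-Levinson gives phi_{kk} iteratively:
  phi_{11} = rho(1)
  phi_{kk} = [rho(k) - sum_{j=1..k-1} phi_{k-1,j} rho(k-j)]
            / [1 - sum_{j=1..k-1} phi_{k-1,j} rho(j)],
  phi_{k,j} = phi_{k-1,j} - phi_{kk} phi_{k-1,k-j},  j = 1..k-1.
Step k = 1:
  phi_11 = rho(1) = -0.1345.
Step k = 2:
  phi_22 = [rho(2) - phi_11 rho(1)] / [1 - phi_11 rho(1)] = [-0.0532 - (-0.1345)(-0.1345)] / [1 - (-0.1345)(-0.1345)]
         = -0.07129025 / 0.98190975 = -0.072604.
  Update: phi_21 = phi_11 - phi_22 phi_11 = -0.1345 - (-0.072604)(-0.1345) = -0.144265.
Step k = 3:
  phi_33 = [rho(3) - phi_21 rho(2) - phi_22 rho(1)] / [1 - phi_21 rho(1) - phi_22 rho(2)]
    numerator   = 0.035 - (-0.144265)(-0.0532) - (-0.072604)(-0.1345) = 0.0175599
    denominator = 1 - (-0.144265)(-0.1345) - (-0.072604)(-0.0532) = 0.97673382
  phi_33 = 0.0175599 / 0.97673382 = 0.018.
Therefore phi_{33} = 0.0180.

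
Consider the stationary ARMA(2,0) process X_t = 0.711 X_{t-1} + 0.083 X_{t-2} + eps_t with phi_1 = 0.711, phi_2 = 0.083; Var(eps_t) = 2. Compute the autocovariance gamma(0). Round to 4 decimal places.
\gamma(0) = 5.0495

Multiply the model equation by X_{t-k} and take expectations. With theta_0 = psi_0 = 1 and psi_j the MA(infinity) weights, this gives
  gamma(k) - sum_i phi_i gamma(k-i) = c_k,
  c_k = sigma^2 * sum_{j=k..q} theta_j psi_{j-k}   (c_k = 0 for k > q),
using gamma(-m) = gamma(m).
Pure AR (q = 0): c_0 = sigma^2 = 2, c_k = 0 for k >= 1.
Equations for k = 0, 1, 2 (AR order 2, c_2 = 0):
  (E0) gamma(0) = phi_1 gamma(1) + phi_2 gamma(2) + c_0
  (E1) gamma(1) = phi_1 gamma(0) + phi_2 gamma(1) + c_1
  (E2) gamma(2) = phi_1 gamma(1) + phi_2 gamma(0)
From (E1): gamma(1) = A gamma(0) + B with
  A = phi_1 / (1 - phi_2) = 0.711 / 0.917 = 0.775354,   B = c_1 / (1 - phi_2) = 0 / 0.917 = 0.
Insert (E2) into (E0): gamma(0) (1 - phi_2^2) = phi_1 (1 + phi_2) gamma(1) + c_0.
  phi_1 (1 + phi_2) = (0.711)(1.083) = 0.770013,   1 - phi_2^2 = 0.993111.
Replace gamma(1) by A gamma(0) + B and collect gamma(0):
  gamma(0) [0.993111 - (0.770013)(0.775354)] = c_0 = 2
  gamma(0) * 0.396078 = 2
  gamma(0) = 2 / 0.396078 = 5.04951.
Therefore gamma(0) = 5.0495 (to 4 decimal places).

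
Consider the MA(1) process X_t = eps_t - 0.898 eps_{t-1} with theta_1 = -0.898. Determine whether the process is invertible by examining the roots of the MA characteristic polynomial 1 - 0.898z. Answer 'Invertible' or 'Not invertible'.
\text{Invertible}

The MA(q) characteristic polynomial is P(z) = 1 - 0.898z.
Invertibility requires all roots to lie outside the unit circle, i.e. |z| > 1 for every root.
This is linear in z: 1 + (-0.898) z = 0  =>  z = -1/(-0.898) = 1.113586,  |z| = 1.113586.
Moduli of all roots: 1.1136.
All moduli strictly greater than 1? Yes.
Verdict: Invertible.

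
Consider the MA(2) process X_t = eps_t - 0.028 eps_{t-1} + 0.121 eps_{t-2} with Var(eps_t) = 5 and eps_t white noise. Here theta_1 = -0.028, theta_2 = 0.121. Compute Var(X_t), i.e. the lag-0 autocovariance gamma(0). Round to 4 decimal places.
\gamma(0) = 5.0771

For an MA(q) process X_t = eps_t + sum_i theta_i eps_{t-i} with
Var(eps_t) = sigma^2, the variance is
  gamma(0) = sigma^2 * (1 + sum_i theta_i^2).
  sum_i theta_i^2 = (-0.028)^2 + (0.121)^2 = 0.000784 + 0.014641 = 0.015425.
  gamma(0) = 5 * (1 + 0.015425) = 5 * 1.015425 = 5.077125, which rounds to 5.0771.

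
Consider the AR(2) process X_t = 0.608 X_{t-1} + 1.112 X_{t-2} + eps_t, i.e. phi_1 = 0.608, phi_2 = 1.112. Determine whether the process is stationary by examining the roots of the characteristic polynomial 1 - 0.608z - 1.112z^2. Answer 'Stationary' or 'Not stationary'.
\text{Not stationary}

The AR(p) characteristic polynomial is P(z) = 1 - 0.608z - 1.112z^2.
Stationarity requires all roots to lie outside the unit circle, i.e. |z| > 1 for every root.
Set 1 + (-0.608) z + (-1.112) z^2 = 0, i.e. a z^2 + b z + c = 0 with a = -1.112, b = -0.608, c = 1.
Discriminant D = b^2 - 4ac = (-0.608)^2 - 4*(-1.112)*1 = 0.369664 - (-4.448) = 4.817664.
D >= 0, so the roots are real: z = (-b +/- sqrt(D)) / (2a) = (0.608 +/- 2.194918) / (-2.224).
  z_1 = (0.608 + 2.194918) / (-2.224) = -1.2603,   |z_1| = 1.2603.
  z_2 = (0.608 - 2.194918) / (-2.224) = 0.7135,   |z_2| = 0.7135.
Moduli of all roots: 1.2603, 0.7135.
All moduli strictly greater than 1? No.
Verdict: Not stationary.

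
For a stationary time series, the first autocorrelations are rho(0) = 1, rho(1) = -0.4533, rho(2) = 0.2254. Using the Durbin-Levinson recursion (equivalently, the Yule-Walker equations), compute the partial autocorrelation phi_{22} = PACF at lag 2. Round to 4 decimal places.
\phi_{22} = 0.0251

The PACF at lag k is phi_{kk}, the last component of the solution
to the Yule-Walker system G_k phi = r_k where
  (G_k)_{ij} = rho(|i - j|), (r_k)_i = rho(i), i,j = 1..k.
Equivalently, Durbin-Levinson gives phi_{kk} iteratively:
  phi_{11} = rho(1)
  phi_{kk} = [rho(k) - sum_{j=1..k-1} phi_{k-1,j} rho(k-j)]
            / [1 - sum_{j=1..k-1} phi_{k-1,j} rho(j)],
  phi_{k,j} = phi_{k-1,j} - phi_{kk} phi_{k-1,k-j},  j = 1..k-1.
Step k = 1:
  phi_11 = rho(1) = -0.4533.
Step k = 2:
  phi_22 = [rho(2) - phi_11 rho(1)] / [1 - phi_11 rho(1)] = [0.2254 - (-0.4533)(-0.4533)] / [1 - (-0.4533)(-0.4533)]
         = 0.01991911 / 0.79451911 = 0.0251.
Therefore phi_{22} = 0.0251.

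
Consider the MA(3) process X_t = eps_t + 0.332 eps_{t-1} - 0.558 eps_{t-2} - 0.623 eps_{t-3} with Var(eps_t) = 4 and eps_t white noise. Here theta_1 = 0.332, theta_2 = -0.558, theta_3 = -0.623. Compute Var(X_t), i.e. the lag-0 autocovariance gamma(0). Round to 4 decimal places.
\gamma(0) = 7.2389

For an MA(q) process X_t = eps_t + sum_i theta_i eps_{t-i} with
Var(eps_t) = sigma^2, the variance is
  gamma(0) = sigma^2 * (1 + sum_i theta_i^2).
  sum_i theta_i^2 = (0.332)^2 + (-0.558)^2 + (-0.623)^2 = 0.110224 + 0.311364 + 0.388129 = 0.809717.
  gamma(0) = 4 * (1 + 0.809717) = 4 * 1.809717 = 7.238868, which rounds to 7.2389.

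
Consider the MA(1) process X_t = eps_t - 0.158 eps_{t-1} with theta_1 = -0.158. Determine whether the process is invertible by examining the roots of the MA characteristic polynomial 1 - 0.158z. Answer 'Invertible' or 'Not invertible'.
\text{Invertible}

The MA(q) characteristic polynomial is P(z) = 1 - 0.158z.
Invertibility requires all roots to lie outside the unit circle, i.e. |z| > 1 for every root.
This is linear in z: 1 + (-0.158) z = 0  =>  z = -1/(-0.158) = 6.329114,  |z| = 6.329114.
Moduli of all roots: 6.3291.
All moduli strictly greater than 1? Yes.
Verdict: Invertible.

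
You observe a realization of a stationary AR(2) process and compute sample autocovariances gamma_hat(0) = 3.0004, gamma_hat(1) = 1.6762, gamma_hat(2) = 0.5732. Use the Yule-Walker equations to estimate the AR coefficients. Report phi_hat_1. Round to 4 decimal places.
\hat\phi_{1} = 0.6570

The Yule-Walker equations for an AR(p) process read, in matrix form,
  Gamma_p phi = r_p,   with   (Gamma_p)_{ij} = gamma(|i - j|),
                       (r_p)_i = gamma(i),   i,j = 1..p.
Substitute the sample gammas (Toeplitz matrix and right-hand side of size 2):
  Gamma_p = [[3.0004, 1.6762], [1.6762, 3.0004]]
  r_p     = [1.6762, 0.5732]
Written out:
  3.0004 phi_1 + 1.6762 phi_2 = 1.6762
  1.6762 phi_1 + 3.0004 phi_2 = 0.5732
Solve by Cramer's rule:
  det = gamma(0)^2 - gamma(1)^2 = (3.0004)^2 - (1.6762)^2 = 9.00240016 - 2.80964644 = 6.19275372
  phi_hat_1 = [gamma(1) gamma(0) - gamma(1) gamma(2)] / det = [(1.6762)(3.0004) - (1.6762)(0.5732)] / 6.19275372 = 4.06847264 / 6.19275372 = 0.657
  phi_hat_2 = [gamma(0) gamma(2) - gamma(1)^2] / det = [(3.0004)(0.5732) - (1.6762)^2] / 6.19275372 = -1.08981716 / 6.19275372 = -0.176
So phi_hat = [0.6570, -0.1760].
Therefore phi_hat_1 = 0.6570.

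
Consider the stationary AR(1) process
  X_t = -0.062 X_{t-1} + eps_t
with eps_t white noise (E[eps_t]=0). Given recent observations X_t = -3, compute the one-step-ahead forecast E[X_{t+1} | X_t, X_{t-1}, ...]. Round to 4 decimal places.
E[X_{t+1} \mid \mathcal F_t] = 0.1860

For an AR(p) model X_t = c + sum_i phi_i X_{t-i} + eps_t, the
one-step-ahead conditional mean is
  E[X_{t+1} | X_t, ...] = c + sum_i phi_i X_{t+1-i}.
Substitute known values:
  E[X_{t+1} | ...] = (-0.062) * (-3)
                   = 0.1860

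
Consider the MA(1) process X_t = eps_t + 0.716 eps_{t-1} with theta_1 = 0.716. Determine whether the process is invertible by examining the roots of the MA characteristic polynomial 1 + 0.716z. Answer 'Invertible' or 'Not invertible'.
\text{Invertible}

The MA(q) characteristic polynomial is P(z) = 1 + 0.716z.
Invertibility requires all roots to lie outside the unit circle, i.e. |z| > 1 for every root.
This is linear in z: 1 + (0.716) z = 0  =>  z = -1/(0.716) = -1.396648,  |z| = 1.396648.
Moduli of all roots: 1.3966.
All moduli strictly greater than 1? Yes.
Verdict: Invertible.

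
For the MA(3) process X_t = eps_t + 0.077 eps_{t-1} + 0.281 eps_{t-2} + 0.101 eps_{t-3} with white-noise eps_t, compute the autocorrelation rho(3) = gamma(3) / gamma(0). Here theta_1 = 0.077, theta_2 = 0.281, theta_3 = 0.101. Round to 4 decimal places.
\rho(3) = 0.0922

For an MA(q) process with theta_0 = 1, the autocovariance is
  gamma(k) = sigma^2 * sum_{i=0..q-k} theta_i * theta_{i+k},
and rho(k) = gamma(k) / gamma(0). Sigma^2 cancels.
  numerator   = (1)*(0.101) = 0.101.
  denominator = (1)^2 + (0.077)^2 + (0.281)^2 + (0.101)^2 = 1.095091.
  rho(3) = 0.101 / 1.095091 = 0.0922.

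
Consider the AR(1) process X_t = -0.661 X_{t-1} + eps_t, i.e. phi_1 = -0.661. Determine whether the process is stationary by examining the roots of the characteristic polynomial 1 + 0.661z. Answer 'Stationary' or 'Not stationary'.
\text{Stationary}

The AR(p) characteristic polynomial is P(z) = 1 + 0.661z.
Stationarity requires all roots to lie outside the unit circle, i.e. |z| > 1 for every root.
This is linear in z: 1 + (0.661) z = 0  =>  z = -1/(0.661) = -1.512859,  |z| = 1.512859.
Moduli of all roots: 1.5129.
All moduli strictly greater than 1? Yes.
Verdict: Stationary.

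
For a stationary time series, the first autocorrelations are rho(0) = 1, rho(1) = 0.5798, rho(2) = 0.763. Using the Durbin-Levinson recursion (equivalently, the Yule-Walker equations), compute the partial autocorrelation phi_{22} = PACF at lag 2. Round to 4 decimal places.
\phi_{22} = 0.6430

The PACF at lag k is phi_{kk}, the last component of the solution
to the Yule-Walker system G_k phi = r_k where
  (G_k)_{ij} = rho(|i - j|), (r_k)_i = rho(i), i,j = 1..k.
Equivalently, Durbin-Levinson gives phi_{kk} iteratively:
  phi_{11} = rho(1)
  phi_{kk} = [rho(k) - sum_{j=1..k-1} phi_{k-1,j} rho(k-j)]
            / [1 - sum_{j=1..k-1} phi_{k-1,j} rho(j)],
  phi_{k,j} = phi_{k-1,j} - phi_{kk} phi_{k-1,k-j},  j = 1..k-1.
Step k = 1:
  phi_11 = rho(1) = 0.5798.
Step k = 2:
  phi_22 = [rho(2) - phi_11 rho(1)] / [1 - phi_11 rho(1)] = [0.763 - (0.5798)(0.5798)] / [1 - (0.5798)(0.5798)]
         = 0.42683196 / 0.66383196 = 0.643.
Therefore phi_{22} = 0.6430.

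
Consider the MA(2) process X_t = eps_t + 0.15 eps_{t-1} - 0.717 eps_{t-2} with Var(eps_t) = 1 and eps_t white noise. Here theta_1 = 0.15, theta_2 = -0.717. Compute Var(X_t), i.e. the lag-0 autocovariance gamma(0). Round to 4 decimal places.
\gamma(0) = 1.5366

For an MA(q) process X_t = eps_t + sum_i theta_i eps_{t-i} with
Var(eps_t) = sigma^2, the variance is
  gamma(0) = sigma^2 * (1 + sum_i theta_i^2).
  sum_i theta_i^2 = (0.15)^2 + (-0.717)^2 = 0.0225 + 0.514089 = 0.536589.
  gamma(0) = 1 * (1 + 0.536589) = 1 * 1.536589 = 1.536589, which rounds to 1.5366.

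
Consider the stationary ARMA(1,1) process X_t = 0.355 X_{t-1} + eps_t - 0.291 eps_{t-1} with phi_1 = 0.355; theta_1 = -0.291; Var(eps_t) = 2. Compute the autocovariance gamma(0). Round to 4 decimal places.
\gamma(0) = 2.0094

Multiply the model equation by X_{t-k} and take expectations. With theta_0 = psi_0 = 1 and psi_j the MA(infinity) weights, this gives
  gamma(k) - sum_i phi_i gamma(k-i) = c_k,
  c_k = sigma^2 * sum_{j=k..q} theta_j psi_{j-k}   (c_k = 0 for k > q),
using gamma(-m) = gamma(m).
psi-weights needed (psi_j = theta_j + sum_i phi_i psi_{j-i}):
  psi_1 = theta_1 + phi_1 = -0.291 + (0.355) = 0.064
Right-hand sides:
  c_0 = sigma^2 (1 + theta_1 psi_1) = 2 * (1 + (-0.291)(0.064)) = 2 * 0.981376 = 1.962752
  c_1 = sigma^2 theta_1 = 2 * (-0.291) = -0.582
  c_2 = 0
Equations for k = 0 and k = 1 (AR order 1):
  gamma(0) = phi_1 gamma(1) + c_0
  gamma(1) = phi_1 gamma(0) + c_1
Substituting the second into the first: gamma(0) (1 - phi_1^2) = c_0 + phi_1 c_1, so
  gamma(0) = (c_0 + phi_1 c_1) / (1 - phi_1^2) = (1.962752 + (0.355)(-0.582)) / (1 - (0.355)^2) = 1.756142 / 0.873975 = 2.009373.
Therefore gamma(0) = 2.0094 (to 4 decimal places).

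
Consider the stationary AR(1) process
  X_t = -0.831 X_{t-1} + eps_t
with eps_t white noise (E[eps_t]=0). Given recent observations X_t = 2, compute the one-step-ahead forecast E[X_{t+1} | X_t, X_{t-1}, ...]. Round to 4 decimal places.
E[X_{t+1} \mid \mathcal F_t] = -1.6620

For an AR(p) model X_t = c + sum_i phi_i X_{t-i} + eps_t, the
one-step-ahead conditional mean is
  E[X_{t+1} | X_t, ...] = c + sum_i phi_i X_{t+1-i}.
Substitute known values:
  E[X_{t+1} | ...] = (-0.831) * (2)
                   = -1.6620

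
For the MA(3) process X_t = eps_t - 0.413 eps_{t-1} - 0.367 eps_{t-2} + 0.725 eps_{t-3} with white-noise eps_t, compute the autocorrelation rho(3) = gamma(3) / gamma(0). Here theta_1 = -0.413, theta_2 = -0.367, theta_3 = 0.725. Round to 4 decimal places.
\rho(3) = 0.3960

For an MA(q) process with theta_0 = 1, the autocovariance is
  gamma(k) = sigma^2 * sum_{i=0..q-k} theta_i * theta_{i+k},
and rho(k) = gamma(k) / gamma(0). Sigma^2 cancels.
  numerator   = (1)*(0.725) = 0.725.
  denominator = (1)^2 + (-0.413)^2 + (-0.367)^2 + (0.725)^2 = 1.830883.
  rho(3) = 0.725 / 1.830883 = 0.3960.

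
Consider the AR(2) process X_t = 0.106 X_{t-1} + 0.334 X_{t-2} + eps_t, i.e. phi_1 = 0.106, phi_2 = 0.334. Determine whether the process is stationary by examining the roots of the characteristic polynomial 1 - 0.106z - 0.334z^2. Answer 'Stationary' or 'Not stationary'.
\text{Stationary}

The AR(p) characteristic polynomial is P(z) = 1 - 0.106z - 0.334z^2.
Stationarity requires all roots to lie outside the unit circle, i.e. |z| > 1 for every root.
Set 1 + (-0.106) z + (-0.334) z^2 = 0, i.e. a z^2 + b z + c = 0 with a = -0.334, b = -0.106, c = 1.
Discriminant D = b^2 - 4ac = (-0.106)^2 - 4*(-0.334)*1 = 0.011236 - (-1.336) = 1.347236.
D >= 0, so the roots are real: z = (-b +/- sqrt(D)) / (2a) = (0.106 +/- 1.160705) / (-0.668).
  z_1 = (0.106 + 1.160705) / (-0.668) = -1.8963,   |z_1| = 1.8963.
  z_2 = (0.106 - 1.160705) / (-0.668) = 1.5789,   |z_2| = 1.5789.
Moduli of all roots: 1.8963, 1.5789.
All moduli strictly greater than 1? Yes.
Verdict: Stationary.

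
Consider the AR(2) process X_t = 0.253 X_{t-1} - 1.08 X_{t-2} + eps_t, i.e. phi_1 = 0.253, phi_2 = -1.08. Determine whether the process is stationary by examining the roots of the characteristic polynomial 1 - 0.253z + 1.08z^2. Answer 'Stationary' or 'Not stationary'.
\text{Not stationary}

The AR(p) characteristic polynomial is P(z) = 1 - 0.253z + 1.08z^2.
Stationarity requires all roots to lie outside the unit circle, i.e. |z| > 1 for every root.
Set 1 + (-0.253) z + (1.08) z^2 = 0, i.e. a z^2 + b z + c = 0 with a = 1.08, b = -0.253, c = 1.
Discriminant D = b^2 - 4ac = (-0.253)^2 - 4*(1.08)*1 = 0.064009 - (4.32) = -4.255991.
D < 0, so the roots are the complex-conjugate pair z = (-b +/- i sqrt(-D)) / (2a) = 0.1171 +/- 0.9551i.
For a conjugate pair |z|^2 = z * conj(z) = (product of roots) = c/a = 1/(1.08) = 0.925926, so |z| = sqrt(0.925926) = 0.9623 for both roots.
Moduli of all roots: 0.9623, 0.9623.
All moduli strictly greater than 1? No.
Verdict: Not stationary.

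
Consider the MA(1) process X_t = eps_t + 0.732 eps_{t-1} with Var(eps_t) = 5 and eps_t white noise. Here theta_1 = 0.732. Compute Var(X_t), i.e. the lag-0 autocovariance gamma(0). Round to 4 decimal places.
\gamma(0) = 7.6791

For an MA(q) process X_t = eps_t + sum_i theta_i eps_{t-i} with
Var(eps_t) = sigma^2, the variance is
  gamma(0) = sigma^2 * (1 + sum_i theta_i^2).
  sum_i theta_i^2 = (0.732)^2 = 0.535824.
  gamma(0) = 5 * (1 + 0.535824) = 5 * 1.535824 = 7.67912, which rounds to 7.6791.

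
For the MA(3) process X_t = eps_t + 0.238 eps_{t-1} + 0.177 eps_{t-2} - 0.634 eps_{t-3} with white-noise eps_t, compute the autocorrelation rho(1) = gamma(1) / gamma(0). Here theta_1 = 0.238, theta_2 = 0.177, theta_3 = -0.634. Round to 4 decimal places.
\rho(1) = 0.1127

For an MA(q) process with theta_0 = 1, the autocovariance is
  gamma(k) = sigma^2 * sum_{i=0..q-k} theta_i * theta_{i+k},
and rho(k) = gamma(k) / gamma(0). Sigma^2 cancels.
  numerator   = (1)*(0.238) + (0.238)*(0.177) + (0.177)*(-0.634) = 0.167908.
  denominator = (1)^2 + (0.238)^2 + (0.177)^2 + (-0.634)^2 = 1.489929.
  rho(1) = 0.167908 / 1.489929 = 0.1127.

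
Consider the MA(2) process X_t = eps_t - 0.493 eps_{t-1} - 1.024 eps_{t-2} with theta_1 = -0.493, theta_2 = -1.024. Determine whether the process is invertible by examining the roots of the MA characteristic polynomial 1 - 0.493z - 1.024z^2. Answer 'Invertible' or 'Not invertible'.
\text{Not invertible}

The MA(q) characteristic polynomial is P(z) = 1 - 0.493z - 1.024z^2.
Invertibility requires all roots to lie outside the unit circle, i.e. |z| > 1 for every root.
Set 1 + (-0.493) z + (-1.024) z^2 = 0, i.e. a z^2 + b z + c = 0 with a = -1.024, b = -0.493, c = 1.
Discriminant D = b^2 - 4ac = (-0.493)^2 - 4*(-1.024)*1 = 0.243049 - (-4.096) = 4.339049.
D >= 0, so the roots are real: z = (-b +/- sqrt(D)) / (2a) = (0.493 +/- 2.083038) / (-2.048).
  z_1 = (0.493 + 2.083038) / (-2.048) = -1.2578,   |z_1| = 1.2578.
  z_2 = (0.493 - 2.083038) / (-2.048) = 0.7764,   |z_2| = 0.7764.
Moduli of all roots: 1.2578, 0.7764.
All moduli strictly greater than 1? No.
Verdict: Not invertible.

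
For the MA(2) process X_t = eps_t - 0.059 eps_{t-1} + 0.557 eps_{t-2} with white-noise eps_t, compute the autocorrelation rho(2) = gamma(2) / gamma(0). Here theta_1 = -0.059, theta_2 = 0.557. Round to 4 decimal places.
\rho(2) = 0.4240

For an MA(q) process with theta_0 = 1, the autocovariance is
  gamma(k) = sigma^2 * sum_{i=0..q-k} theta_i * theta_{i+k},
and rho(k) = gamma(k) / gamma(0). Sigma^2 cancels.
  numerator   = (1)*(0.557) = 0.557.
  denominator = (1)^2 + (-0.059)^2 + (0.557)^2 = 1.31373.
  rho(2) = 0.557 / 1.31373 = 0.4240.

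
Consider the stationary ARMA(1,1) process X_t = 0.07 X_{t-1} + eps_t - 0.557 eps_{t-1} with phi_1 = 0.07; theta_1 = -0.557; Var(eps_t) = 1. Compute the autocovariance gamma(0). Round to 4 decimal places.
\gamma(0) = 1.2383

Multiply the model equation by X_{t-k} and take expectations. With theta_0 = psi_0 = 1 and psi_j the MA(infinity) weights, this gives
  gamma(k) - sum_i phi_i gamma(k-i) = c_k,
  c_k = sigma^2 * sum_{j=k..q} theta_j psi_{j-k}   (c_k = 0 for k > q),
using gamma(-m) = gamma(m).
psi-weights needed (psi_j = theta_j + sum_i phi_i psi_{j-i}):
  psi_1 = theta_1 + phi_1 = -0.557 + (0.07) = -0.487
Right-hand sides:
  c_0 = sigma^2 (1 + theta_1 psi_1) = 1 * (1 + (-0.557)(-0.487)) = 1 * 1.271259 = 1.271259
  c_1 = sigma^2 theta_1 = 1 * (-0.557) = -0.557
  c_2 = 0
Equations for k = 0 and k = 1 (AR order 1):
  gamma(0) = phi_1 gamma(1) + c_0
  gamma(1) = phi_1 gamma(0) + c_1
Substituting the second into the first: gamma(0) (1 - phi_1^2) = c_0 + phi_1 c_1, so
  gamma(0) = (c_0 + phi_1 c_1) / (1 - phi_1^2) = (1.271259 + (0.07)(-0.557)) / (1 - (0.07)^2) = 1.232269 / 0.9951 = 1.238337.
Therefore gamma(0) = 1.2383 (to 4 decimal places).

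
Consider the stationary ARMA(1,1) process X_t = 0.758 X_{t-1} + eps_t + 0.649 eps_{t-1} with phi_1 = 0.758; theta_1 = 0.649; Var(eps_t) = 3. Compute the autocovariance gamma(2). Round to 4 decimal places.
\gamma(2) = 11.2202

Multiply the model equation by X_{t-k} and take expectations. With theta_0 = psi_0 = 1 and psi_j the MA(infinity) weights, this gives
  gamma(k) - sum_i phi_i gamma(k-i) = c_k,
  c_k = sigma^2 * sum_{j=k..q} theta_j psi_{j-k}   (c_k = 0 for k > q),
using gamma(-m) = gamma(m).
psi-weights needed (psi_j = theta_j + sum_i phi_i psi_{j-i}):
  psi_1 = theta_1 + phi_1 = 0.649 + (0.758) = 1.407
Right-hand sides:
  c_0 = sigma^2 (1 + theta_1 psi_1) = 3 * (1 + (0.649)(1.407)) = 3 * 1.913143 = 5.739429
  c_1 = sigma^2 theta_1 = 3 * (0.649) = 1.947
  c_2 = 0
Equations for k = 0 and k = 1 (AR order 1):
  gamma(0) = phi_1 gamma(1) + c_0
  gamma(1) = phi_1 gamma(0) + c_1
Substituting the second into the first: gamma(0) (1 - phi_1^2) = c_0 + phi_1 c_1, so
  gamma(0) = (c_0 + phi_1 c_1) / (1 - phi_1^2) = (5.739429 + (0.758)(1.947)) / (1 - (0.758)^2) = 7.215255 / 0.425436 = 16.959672.
  gamma(1) = phi_1 gamma(0) + c_1 = (0.758)(16.959672) + (1.947) = 14.802431.
For k = 2 (> q): gamma(2) = phi_1 gamma(1) = (0.758)(14.802431) = 11.220243.
Therefore gamma(2) = 11.2202 (to 4 decimal places).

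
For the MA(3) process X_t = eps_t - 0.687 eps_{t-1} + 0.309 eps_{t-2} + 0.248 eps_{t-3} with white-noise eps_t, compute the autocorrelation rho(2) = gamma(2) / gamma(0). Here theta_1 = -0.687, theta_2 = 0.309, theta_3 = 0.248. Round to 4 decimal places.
\rho(2) = 0.0851

For an MA(q) process with theta_0 = 1, the autocovariance is
  gamma(k) = sigma^2 * sum_{i=0..q-k} theta_i * theta_{i+k},
and rho(k) = gamma(k) / gamma(0). Sigma^2 cancels.
  numerator   = (1)*(0.309) + (-0.687)*(0.248) = 0.138624.
  denominator = (1)^2 + (-0.687)^2 + (0.309)^2 + (0.248)^2 = 1.628954.
  rho(2) = 0.138624 / 1.628954 = 0.0851.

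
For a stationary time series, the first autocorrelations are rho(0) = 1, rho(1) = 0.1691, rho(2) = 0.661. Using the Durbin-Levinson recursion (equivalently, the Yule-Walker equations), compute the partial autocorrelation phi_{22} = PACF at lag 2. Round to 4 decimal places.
\phi_{22} = 0.6510

The PACF at lag k is phi_{kk}, the last component of the solution
to the Yule-Walker system G_k phi = r_k where
  (G_k)_{ij} = rho(|i - j|), (r_k)_i = rho(i), i,j = 1..k.
Equivalently, Durbin-Levinson gives phi_{kk} iteratively:
  phi_{11} = rho(1)
  phi_{kk} = [rho(k) - sum_{j=1..k-1} phi_{k-1,j} rho(k-j)]
            / [1 - sum_{j=1..k-1} phi_{k-1,j} rho(j)],
  phi_{k,j} = phi_{k-1,j} - phi_{kk} phi_{k-1,k-j},  j = 1..k-1.
Step k = 1:
  phi_11 = rho(1) = 0.1691.
Step k = 2:
  phi_22 = [rho(2) - phi_11 rho(1)] / [1 - phi_11 rho(1)] = [0.661 - (0.1691)(0.1691)] / [1 - (0.1691)(0.1691)]
         = 0.63240519 / 0.97140519 = 0.651.
Therefore phi_{22} = 0.6510.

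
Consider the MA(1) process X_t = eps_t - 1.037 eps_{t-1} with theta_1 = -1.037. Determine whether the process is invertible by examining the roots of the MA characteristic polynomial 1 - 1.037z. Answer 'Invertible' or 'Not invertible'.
\text{Not invertible}

The MA(q) characteristic polynomial is P(z) = 1 - 1.037z.
Invertibility requires all roots to lie outside the unit circle, i.e. |z| > 1 for every root.
This is linear in z: 1 + (-1.037) z = 0  =>  z = -1/(-1.037) = 0.96432,  |z| = 0.96432.
Moduli of all roots: 0.9643.
All moduli strictly greater than 1? No.
Verdict: Not invertible.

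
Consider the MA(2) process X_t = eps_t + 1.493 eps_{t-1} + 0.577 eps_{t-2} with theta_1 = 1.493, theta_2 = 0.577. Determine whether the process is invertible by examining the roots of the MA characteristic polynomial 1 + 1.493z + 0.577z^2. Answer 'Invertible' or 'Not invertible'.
\text{Invertible}

The MA(q) characteristic polynomial is P(z) = 1 + 1.493z + 0.577z^2.
Invertibility requires all roots to lie outside the unit circle, i.e. |z| > 1 for every root.
Set 1 + (1.493) z + (0.577) z^2 = 0, i.e. a z^2 + b z + c = 0 with a = 0.577, b = 1.493, c = 1.
Discriminant D = b^2 - 4ac = (1.493)^2 - 4*(0.577)*1 = 2.229049 - (2.308) = -0.078951.
D < 0, so the roots are the complex-conjugate pair z = (-b +/- i sqrt(-D)) / (2a) = -1.2938 +/- 0.2435i.
For a conjugate pair |z|^2 = z * conj(z) = (product of roots) = c/a = 1/(0.577) = 1.733102, so |z| = sqrt(1.733102) = 1.3165 for both roots.
Moduli of all roots: 1.3165, 1.3165.
All moduli strictly greater than 1? Yes.
Verdict: Invertible.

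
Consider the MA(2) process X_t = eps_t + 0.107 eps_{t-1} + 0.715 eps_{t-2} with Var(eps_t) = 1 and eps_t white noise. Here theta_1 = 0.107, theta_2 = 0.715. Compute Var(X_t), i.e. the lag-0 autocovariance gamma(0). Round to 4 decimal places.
\gamma(0) = 1.5227

For an MA(q) process X_t = eps_t + sum_i theta_i eps_{t-i} with
Var(eps_t) = sigma^2, the variance is
  gamma(0) = sigma^2 * (1 + sum_i theta_i^2).
  sum_i theta_i^2 = (0.107)^2 + (0.715)^2 = 0.011449 + 0.511225 = 0.522674.
  gamma(0) = 1 * (1 + 0.522674) = 1 * 1.522674 = 1.522674, which rounds to 1.5227.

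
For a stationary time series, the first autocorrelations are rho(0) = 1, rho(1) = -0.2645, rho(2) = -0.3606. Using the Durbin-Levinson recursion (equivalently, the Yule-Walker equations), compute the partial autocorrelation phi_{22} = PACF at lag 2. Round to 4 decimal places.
\phi_{22} = -0.4629

The PACF at lag k is phi_{kk}, the last component of the solution
to the Yule-Walker system G_k phi = r_k where
  (G_k)_{ij} = rho(|i - j|), (r_k)_i = rho(i), i,j = 1..k.
Equivalently, Durbin-Levinson gives phi_{kk} iteratively:
  phi_{11} = rho(1)
  phi_{kk} = [rho(k) - sum_{j=1..k-1} phi_{k-1,j} rho(k-j)]
            / [1 - sum_{j=1..k-1} phi_{k-1,j} rho(j)],
  phi_{k,j} = phi_{k-1,j} - phi_{kk} phi_{k-1,k-j},  j = 1..k-1.
Step k = 1:
  phi_11 = rho(1) = -0.2645.
Step k = 2:
  phi_22 = [rho(2) - phi_11 rho(1)] / [1 - phi_11 rho(1)] = [-0.3606 - (-0.2645)(-0.2645)] / [1 - (-0.2645)(-0.2645)]
         = -0.43056025 / 0.93003975 = -0.4629.
Therefore phi_{22} = -0.4629.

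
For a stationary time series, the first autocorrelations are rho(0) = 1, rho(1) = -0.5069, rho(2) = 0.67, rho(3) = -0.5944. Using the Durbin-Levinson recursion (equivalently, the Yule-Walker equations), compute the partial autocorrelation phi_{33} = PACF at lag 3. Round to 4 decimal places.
\phi_{33} = -0.3151

The PACF at lag k is phi_{kk}, the last component of the solution
to the Yule-Walker system G_k phi = r_k where
  (G_k)_{ij} = rho(|i - j|), (r_k)_i = rho(i), i,j = 1..k.
Equivalently, Durbin-Levinson gives phi_{kk} iteratively:
  phi_{11} = rho(1)
  phi_{kk} = [rho(k) - sum_{j=1..k-1} phi_{k-1,j} rho(k-j)]
            / [1 - sum_{j=1..k-1} phi_{k-1,j} rho(j)],
  phi_{k,j} = phi_{k-1,j} - phi_{kk} phi_{k-1,k-j},  j = 1..k-1.
Step k = 1:
  phi_11 = rho(1) = -0.5069.
Step k = 2:
  phi_22 = [rho(2) - phi_11 rho(1)] / [1 - phi_11 rho(1)] = [0.67 - (-0.5069)(-0.5069)] / [1 - (-0.5069)(-0.5069)]
         = 0.41305239 / 0.74305239 = 0.555886.
  Update: phi_21 = phi_11 - phi_22 phi_11 = -0.5069 - (0.555886)(-0.5069) = -0.225121.
Step k = 3:
  phi_33 = [rho(3) - phi_21 rho(2) - phi_22 rho(1)] / [1 - phi_21 rho(1) - phi_22 rho(2)]
    numerator   = -0.5944 - (-0.225121)(0.67) - (0.555886)(-0.5069) = -0.16179006
    denominator = 1 - (-0.225121)(-0.5069) - (0.555886)(0.67) = 0.51344237
  phi_33 = -0.16179006 / 0.51344237 = -0.3151.
Therefore phi_{33} = -0.3151.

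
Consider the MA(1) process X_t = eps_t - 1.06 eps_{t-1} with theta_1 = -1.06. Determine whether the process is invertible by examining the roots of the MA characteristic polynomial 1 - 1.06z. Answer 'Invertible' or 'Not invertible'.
\text{Not invertible}

The MA(q) characteristic polynomial is P(z) = 1 - 1.06z.
Invertibility requires all roots to lie outside the unit circle, i.e. |z| > 1 for every root.
This is linear in z: 1 + (-1.06) z = 0  =>  z = -1/(-1.06) = 0.943396,  |z| = 0.943396.
Moduli of all roots: 0.9434.
All moduli strictly greater than 1? No.
Verdict: Not invertible.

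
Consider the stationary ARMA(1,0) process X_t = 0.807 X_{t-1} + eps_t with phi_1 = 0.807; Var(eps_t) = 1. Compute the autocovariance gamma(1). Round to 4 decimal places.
\gamma(1) = 2.3140

Multiply the model equation by X_{t-k} and take expectations. With theta_0 = psi_0 = 1 and psi_j the MA(infinity) weights, this gives
  gamma(k) - sum_i phi_i gamma(k-i) = c_k,
  c_k = sigma^2 * sum_{j=k..q} theta_j psi_{j-k}   (c_k = 0 for k > q),
using gamma(-m) = gamma(m).
Pure AR (q = 0): c_0 = sigma^2 = 1, c_k = 0 for k >= 1.
Equations for k = 0 and k = 1 (AR order 1):
  gamma(0) = phi_1 gamma(1) + c_0
  gamma(1) = phi_1 gamma(0) + c_1
Substituting the second into the first: gamma(0) (1 - phi_1^2) = c_0 + phi_1 c_1, so
  gamma(0) = c_0 / (1 - phi_1^2) = 1 / (1 - (0.807)^2) = 1 / 0.348751 = 2.867375.
  gamma(1) = phi_1 gamma(0) = (0.807)(2.867375) = 2.313972.
Therefore gamma(1) = 2.3140 (to 4 decimal places).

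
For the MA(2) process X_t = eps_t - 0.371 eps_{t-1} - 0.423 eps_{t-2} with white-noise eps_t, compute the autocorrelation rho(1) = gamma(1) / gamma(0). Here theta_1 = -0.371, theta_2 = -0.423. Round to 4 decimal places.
\rho(1) = -0.1626

For an MA(q) process with theta_0 = 1, the autocovariance is
  gamma(k) = sigma^2 * sum_{i=0..q-k} theta_i * theta_{i+k},
and rho(k) = gamma(k) / gamma(0). Sigma^2 cancels.
  numerator   = (1)*(-0.371) + (-0.371)*(-0.423) = -0.214067.
  denominator = (1)^2 + (-0.371)^2 + (-0.423)^2 = 1.31657.
  rho(1) = -0.214067 / 1.31657 = -0.1626.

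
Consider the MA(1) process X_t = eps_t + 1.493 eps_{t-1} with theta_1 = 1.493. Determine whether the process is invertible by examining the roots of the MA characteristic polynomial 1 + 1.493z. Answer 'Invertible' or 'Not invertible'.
\text{Not invertible}

The MA(q) characteristic polynomial is P(z) = 1 + 1.493z.
Invertibility requires all roots to lie outside the unit circle, i.e. |z| > 1 for every root.
This is linear in z: 1 + (1.493) z = 0  =>  z = -1/(1.493) = -0.669792,  |z| = 0.669792.
Moduli of all roots: 0.6698.
All moduli strictly greater than 1? No.
Verdict: Not invertible.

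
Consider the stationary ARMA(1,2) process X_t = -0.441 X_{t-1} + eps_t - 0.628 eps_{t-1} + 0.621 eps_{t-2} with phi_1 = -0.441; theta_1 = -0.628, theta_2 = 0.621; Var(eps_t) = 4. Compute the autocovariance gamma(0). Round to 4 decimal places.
\gamma(0) = 14.4972

Multiply the model equation by X_{t-k} and take expectations. With theta_0 = psi_0 = 1 and psi_j the MA(infinity) weights, this gives
  gamma(k) - sum_i phi_i gamma(k-i) = c_k,
  c_k = sigma^2 * sum_{j=k..q} theta_j psi_{j-k}   (c_k = 0 for k > q),
using gamma(-m) = gamma(m).
psi-weights needed (psi_j = theta_j + sum_i phi_i psi_{j-i}):
  psi_1 = theta_1 + phi_1 = -0.628 + (-0.441) = -1.069
  psi_2 = theta_2 + phi_1 psi_1 = 0.621 + (-0.441)(-1.069) = 1.092429
Right-hand sides:
  c_0 = sigma^2 (1 + theta_1 psi_1 + theta_2 psi_2) = 4 * (1 + (-0.628)(-1.069) + (0.621)(1.092429)) = 4 * 2.34973 = 9.398922
  c_1 = sigma^2 (theta_1 + theta_2 psi_1) = 4 * (-0.628 + (0.621)(-1.069)) = -5.167396
  c_2 = sigma^2 theta_2 = 4 * (0.621) = 2.484
Equations for k = 0 and k = 1 (AR order 1):
  gamma(0) = phi_1 gamma(1) + c_0
  gamma(1) = phi_1 gamma(0) + c_1
Substituting the second into the first: gamma(0) (1 - phi_1^2) = c_0 + phi_1 c_1, so
  gamma(0) = (c_0 + phi_1 c_1) / (1 - phi_1^2) = (9.398922 + (-0.441)(-5.167396)) / (1 - (-0.441)^2) = 11.677743 / 0.805519 = 14.497167.
Therefore gamma(0) = 14.4972 (to 4 decimal places).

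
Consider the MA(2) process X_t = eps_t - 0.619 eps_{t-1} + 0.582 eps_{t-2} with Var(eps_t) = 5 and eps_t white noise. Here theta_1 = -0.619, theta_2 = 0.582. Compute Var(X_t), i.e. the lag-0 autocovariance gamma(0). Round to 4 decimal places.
\gamma(0) = 8.6094

For an MA(q) process X_t = eps_t + sum_i theta_i eps_{t-i} with
Var(eps_t) = sigma^2, the variance is
  gamma(0) = sigma^2 * (1 + sum_i theta_i^2).
  sum_i theta_i^2 = (-0.619)^2 + (0.582)^2 = 0.383161 + 0.338724 = 0.721885.
  gamma(0) = 5 * (1 + 0.721885) = 5 * 1.721885 = 8.609425, which rounds to 8.6094.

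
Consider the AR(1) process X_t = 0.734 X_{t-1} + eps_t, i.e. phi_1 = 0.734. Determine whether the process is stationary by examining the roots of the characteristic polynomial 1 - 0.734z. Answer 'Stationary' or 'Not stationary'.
\text{Stationary}

The AR(p) characteristic polynomial is P(z) = 1 - 0.734z.
Stationarity requires all roots to lie outside the unit circle, i.e. |z| > 1 for every root.
This is linear in z: 1 + (-0.734) z = 0  =>  z = -1/(-0.734) = 1.362398,  |z| = 1.362398.
Moduli of all roots: 1.3624.
All moduli strictly greater than 1? Yes.
Verdict: Stationary.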